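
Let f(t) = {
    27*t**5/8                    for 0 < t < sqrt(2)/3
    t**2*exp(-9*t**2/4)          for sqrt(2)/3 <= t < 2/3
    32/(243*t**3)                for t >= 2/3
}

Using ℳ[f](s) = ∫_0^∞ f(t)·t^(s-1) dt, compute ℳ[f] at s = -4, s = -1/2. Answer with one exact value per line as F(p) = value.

invert the shared t-power to get 27*t**3/8 on [0, sqrt(2)/3); exp(-9*t**2/4) on [sqrt(2)/3, 2/3); 32/(243*t**5) on [2/3, ∞)
peel off the common scale on t: t**3 on [0, sqrt(2)/2); exp(-t**2) on [sqrt(2)/2, 1); t**(-5) on [1, ∞)
strip the power substitution: t**(3/2) on [0, 1/2); exp(-t) on [1/2, 1); t**(-5/2) on [1, ∞)
decompose at sqrt(2)/3, 2/3; ℳ[f](s) sums the 3 pieces' integrals
on [0, sqrt(2)/3) integrate f = 27*t**5/8 against the kernel
over [sqrt(2)/3, 2/3), the kernel integral of t**2*exp(-9*t**2/4) enters the sum
[2/3, ∞) adds the kernel integral of 32/(243*t**3)

F(-4) = -9*expint(2, 1)/8 + 9/28 + 9*expint(2, 1/2)/4 + 9*sqrt(2)/8
F(-1/2) = -sqrt(6)*uppergamma(3/4, 1)/9 + 2**(1/4)*sqrt(3)/81 + 4*sqrt(6)/63 + sqrt(6)*uppergamma(3/4, 1/2)/9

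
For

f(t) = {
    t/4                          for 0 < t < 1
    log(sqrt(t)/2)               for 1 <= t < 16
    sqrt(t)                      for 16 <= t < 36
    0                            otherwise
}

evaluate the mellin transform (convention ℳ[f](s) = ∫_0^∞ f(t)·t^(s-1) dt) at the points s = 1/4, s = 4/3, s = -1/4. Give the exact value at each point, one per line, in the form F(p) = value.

strip the power substitution: t**2/4 on [0, 1); log(t/2) on [1, 4); t on [4, 6)
reversing the common scale on t: t**2 on [0, 1/2); log(t) on [1/2, 2); 2*t on [2, 3)
integrate the 3 segments split at 1, 16, then add the results
the [0, 1) slice contributes ∫ t/4·t^(s-1) dt
[1, 16) adds the kernel integral of log(sqrt(t)/2)
the [16, 36) slice contributes ∫ sqrt(t)·t^(s-1) dt

F(1/4) = -277/15 + 12*log(2) + 8*sqrt(6)
F(4/3) = -867*2**(1/3)/11 + 87/224 + log(2**(3/4 + 24*2**(1/3))) + 1296*6**(2/3)/11
F(-1/4) = -6*log(2) - 11/3 + 4*sqrt(6)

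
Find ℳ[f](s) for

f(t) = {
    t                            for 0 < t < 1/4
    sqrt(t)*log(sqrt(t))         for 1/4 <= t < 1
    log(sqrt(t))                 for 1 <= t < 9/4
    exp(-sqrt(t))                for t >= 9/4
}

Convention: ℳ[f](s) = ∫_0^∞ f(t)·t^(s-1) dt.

(8*2**(2*s)*s**2*(s + 1)*(4*s**2 + 4*s + 1)*uppergamma(2*s, 3/2) - 8*2**(2*s)*s**2*(s + 1) + 2*2**(2*s)*(s + 1)*(4*s**2 + 4*s + 1) + 9**s*s*(s + 1)*(-4*log(2) + 4*log(3))*(4*s**2 + 4*s + 1) - 2*9**s*(s + 1)*(4*s**2 + 4*s + 1) + 8*s**3*(s + 1)*log(2) + 4*s**2*(s + 1)*log(2) + 4*s**2*(s + 1) + s**2*(4*s**2 + 4*s + 1))/(4*2**(2*s)*s**2*(s + 1)*(4*s**2 + 4*s + 1))
  Re(s) > -1

the power substitution comes off first: t**2 on [0, 1/2); t*log(t) on [1/2, 1); log(t) on [1, 3/2); …
treat the 4 regions marked off by 1/4, 1, 9/4 separately and sum
the [0, 1/4) slice contributes ∫ t·t^(s-1) dt
for t in [1/4, 1): the term is ∫ sqrt(t)*log(sqrt(t))·t^(s-1)
on [1, 9/4): add ∫ log(sqrt(t))·t^(s-1) dt
on [9/4, ∞): add ∫ exp(-sqrt(t))·t^(s-1) dt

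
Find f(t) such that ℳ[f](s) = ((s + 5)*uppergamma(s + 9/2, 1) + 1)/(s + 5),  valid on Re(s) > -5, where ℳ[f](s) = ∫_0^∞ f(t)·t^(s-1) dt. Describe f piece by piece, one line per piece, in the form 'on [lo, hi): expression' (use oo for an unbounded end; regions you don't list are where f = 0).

on [0, 1): t**5
on [1, oo): t**(9/2)*exp(-t)

strip the shared t-power: t**3 on [0, 1); t**(5/2)*exp(-t) on [1, ∞)
the shared t-power comes off first: t on [0, 1); sqrt(t)*exp(-t) on [1, ∞)
the shared t-power comes off first: sqrt(t) on [0, 1); exp(-t) on [1, ∞)
the 2 pieces separated at 1 each add one integral
∫ t**5·t^(s-1) over [0, 1)
the [1, ∞) slice contributes ∫ t**(9/2)*exp(-t)·t^(s-1) dt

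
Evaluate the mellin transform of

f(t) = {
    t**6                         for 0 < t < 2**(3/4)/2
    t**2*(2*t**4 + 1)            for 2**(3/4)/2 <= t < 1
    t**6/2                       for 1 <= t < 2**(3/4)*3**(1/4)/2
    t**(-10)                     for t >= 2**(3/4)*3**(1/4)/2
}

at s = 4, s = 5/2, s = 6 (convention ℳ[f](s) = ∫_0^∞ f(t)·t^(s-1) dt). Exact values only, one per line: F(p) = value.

remove the power substitution first: t**3 on [0, sqrt(2)/2); t*(2*t**2 + 1) on [sqrt(2)/2, 1); t**3/2 on [1, sqrt(6)/2); …
peel off the power substitution: t**(3/2) on [0, 1/2); sqrt(t)*(2*t + 1) on [1/2, 1); t**(3/2)/2 on [1, 3/2); …
undo the shared t-power: t on [0, 1/2); 2*t + 1 on [1/2, 1); t/2 on [1, 3/2); …
treat the 4 regions marked off by 2**(3/4)/2, 1, 2**(3/4)*3**(1/4)/2 separately and sum
segment 0 to 2**(3/4)/2 holds t**6; add its integral
over [2**(3/4)/2, 1), the kernel integral of t**2*(2*t**4 + 1) enters the sum
segment 1 to 2**(3/4)*3**(1/4)/2 holds t**6/2; add its integral
segment 2**(3/4)*3**(1/4)/2 to ∞ holds t**(-10); add its integral

F(4) = -13*sqrt(2)/240 + 403*sqrt(6)/4320 + 19/60
F(5/2) = 2**(7/8)*(-1290 + 1759*3**(1/8) + 3660*2**(1/8))/18360
F(6) = 33/64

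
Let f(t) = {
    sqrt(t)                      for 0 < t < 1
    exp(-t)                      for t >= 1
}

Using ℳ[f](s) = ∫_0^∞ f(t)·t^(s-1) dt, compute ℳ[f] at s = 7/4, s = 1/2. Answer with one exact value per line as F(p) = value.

F(7/4) = 4/9 + uppergamma(7/4, 1)
F(1/2) = sqrt(pi)*erfc(1) + 1

slice at 1, transform all 2 pieces, and sum them
on [0, 1) integrate f = sqrt(t) against the kernel
[1, ∞) adds the kernel integral of exp(-t)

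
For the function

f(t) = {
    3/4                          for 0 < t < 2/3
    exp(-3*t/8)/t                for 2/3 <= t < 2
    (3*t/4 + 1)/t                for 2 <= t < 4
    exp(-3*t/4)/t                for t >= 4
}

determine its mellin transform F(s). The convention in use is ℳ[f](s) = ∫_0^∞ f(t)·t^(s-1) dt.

2**s*(6*2**s*s*(s - 1)*uppergamma(s - 1, 3) + 10*3**s*(1 - s) - 4*3**s + 3*4**s*s*(s - 1)*uppergamma(s - 1, 1/4) - 3*4**s*s*(s - 1)*uppergamma(s - 1, 3/4) + 8*6**s*(s - 1) + 2*6**s + 6*s - 6)/(8*3**s*s*(s - 1))
  Re(s) > 0

the shared t-power comes off first: 3*t/4 on [0, 2/3); exp(-3*t/8) on [2/3, 2); 3*t/4 + 1 on [2, 4); …
back out the common scale on t: 3*t/2 on [0, 1/3); exp(-3*t/4) on [1/3, 1); 3*t/2 + 1 on [1, 2); …
peel off the common scale on t: t on [0, 1/2); exp(-t/2) on [1/2, 3/2); t + 1 on [3/2, 3); …
treat the 4 regions marked off by 2/3, 2, 4 separately and sum
segment 0 to 2/3 holds 3/4; add its integral
the [2/3, 2) slice contributes ∫ exp(-3*t/8)/t·t^(s-1) dt
∫ over [2, 4) of (3*t/4 + 1)/t·t^(s-1) joins the sum
over [4, ∞), the kernel integral of exp(-3*t/4)/t enters the sum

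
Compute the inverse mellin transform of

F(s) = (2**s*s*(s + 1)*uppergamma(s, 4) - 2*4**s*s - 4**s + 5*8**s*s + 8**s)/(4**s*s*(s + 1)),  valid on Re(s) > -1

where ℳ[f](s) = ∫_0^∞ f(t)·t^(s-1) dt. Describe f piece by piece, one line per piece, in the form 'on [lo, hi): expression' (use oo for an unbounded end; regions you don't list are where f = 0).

along the cuts 1, 2, ℳ[f](s) splits into 3 integrals
on [0, 1): add ∫ t·t^(s-1) dt
over [1, 2), the kernel integral of (2*t + 1) enters the sum
the [2, ∞) slice contributes ∫ exp(-2*t)·t^(s-1) dt

on [0, 1): t
on [1, 2): 2*t + 1
on [2, oo): exp(-2*t)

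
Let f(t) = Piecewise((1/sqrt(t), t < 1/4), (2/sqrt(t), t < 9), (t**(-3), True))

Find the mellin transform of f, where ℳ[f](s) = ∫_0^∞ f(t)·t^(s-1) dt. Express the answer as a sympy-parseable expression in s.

strip the shared t-power: sqrt(t) on [0, 1/4); 2*sqrt(t) on [1/4, 9); t**(-2) on [9, ∞)
the power substitution comes off first: t on [0, 1/2); 2*t on [1/2, 3); t**(-4) on [3, ∞)
decompose at 1/4, 9; ℳ[f](s) sums the 3 pieces' integrals
[0, 1/4) adds the kernel integral of 1/sqrt(t)
on [1/4, 9): add ∫ 2/sqrt(t)·t^(s-1) dt
∫ t**(-3)·t^(s-1) over [9, ∞)

(972*36**s*(s - 3) + 6**(2*s)*(1 - 2*s) - 2916*s + 8748)/(729*2**(2*s)*(s - 3)*(2*s - 1))
  1/2 < Re(s) < 3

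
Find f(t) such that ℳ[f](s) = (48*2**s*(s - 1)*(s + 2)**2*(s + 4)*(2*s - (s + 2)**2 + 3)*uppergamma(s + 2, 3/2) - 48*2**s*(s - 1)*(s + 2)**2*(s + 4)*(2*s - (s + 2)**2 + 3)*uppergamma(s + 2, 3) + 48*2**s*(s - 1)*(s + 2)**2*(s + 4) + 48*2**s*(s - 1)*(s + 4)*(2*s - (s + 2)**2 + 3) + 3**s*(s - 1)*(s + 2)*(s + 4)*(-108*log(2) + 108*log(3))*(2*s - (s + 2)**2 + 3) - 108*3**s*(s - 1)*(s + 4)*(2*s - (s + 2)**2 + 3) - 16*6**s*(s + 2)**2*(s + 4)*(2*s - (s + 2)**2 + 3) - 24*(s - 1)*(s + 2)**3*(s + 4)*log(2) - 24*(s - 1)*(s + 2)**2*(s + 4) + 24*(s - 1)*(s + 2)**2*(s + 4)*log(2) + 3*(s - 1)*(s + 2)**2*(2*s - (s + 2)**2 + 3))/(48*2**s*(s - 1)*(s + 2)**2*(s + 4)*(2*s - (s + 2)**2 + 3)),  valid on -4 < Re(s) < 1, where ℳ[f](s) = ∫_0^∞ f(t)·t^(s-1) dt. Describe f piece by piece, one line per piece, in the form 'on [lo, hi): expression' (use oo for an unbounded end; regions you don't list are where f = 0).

on [0, 1/2): t**4
on [1/2, 1): t*log(t)
on [1, 3/2): t**2*log(t)
on [3/2, 3): t**2*exp(-t)
on [3, oo): 1/t

remove the shared t-power first: t**3 on [0, 1/2); log(t) on [1/2, 1); t*log(t) on [1, 3/2); …
invert the shared t-power to get t**2 on [0, 1/2); log(t)/t on [1/2, 1); log(t) on [1, 3/2); …
summing 5 kernel integrals split by 1/2, 1, 3/2, 3 yields ℳ[f](s)
[0, 1/2) adds the kernel integral of t**4
piece [1/2, 1): integrate t*log(t) against the kernel
over [1, 3/2), the kernel integral of t**2*log(t) enters the sum
∫ t**2*exp(-t)·t^(s-1) over [3/2, 3)
for t in [3, ∞): the term is ∫ 1/t·t^(s-1)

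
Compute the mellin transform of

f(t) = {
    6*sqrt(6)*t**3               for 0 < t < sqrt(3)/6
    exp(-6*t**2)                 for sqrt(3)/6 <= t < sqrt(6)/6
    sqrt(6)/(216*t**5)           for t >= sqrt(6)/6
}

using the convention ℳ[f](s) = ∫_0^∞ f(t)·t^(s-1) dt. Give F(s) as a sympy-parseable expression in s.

(2*2**(s/2)*(s - 5)*(s + 3)*uppergamma(s/2, 1/2) - 2*2**(s/2)*(s - 5)*(s + 3)*uppergamma(s/2, 1) - 4*2**(s/2)*(s + 3) + sqrt(2)*(s - 5))/(4*2**s*3**(s/2)*(s - 5)*(s + 3))
  -3 < Re(s) < 5

remove the common scale on t first: 3*sqrt(6)*t**3/4 on [0, sqrt(3)/3); exp(-3*t**2/2) on [sqrt(3)/3, sqrt(6)/3); 4*sqrt(6)/(27*t**5) on [sqrt(6)/3, ∞)
reversing the power substitution: 3*sqrt(6)*t**(3/2)/4 on [0, 1/3); exp(-3*t/2) on [1/3, 2/3); 4*sqrt(6)/(27*t**(5/2)) on [2/3, ∞)
back out the common scale on t: t**(3/2) on [0, 1/2); exp(-t) on [1/2, 1); t**(-5/2) on [1, ∞)
cuts at sqrt(3)/6, sqrt(6)/6: linearity sums the 3 kernel integrals
∫ 6*sqrt(6)*t**3·t^(s-1) over [0, sqrt(3)/6)
on [sqrt(3)/6, sqrt(6)/6) integrate f = exp(-6*t**2) against the kernel
piece [sqrt(6)/6, ∞): integrate sqrt(6)/(216*t**5) against the kernel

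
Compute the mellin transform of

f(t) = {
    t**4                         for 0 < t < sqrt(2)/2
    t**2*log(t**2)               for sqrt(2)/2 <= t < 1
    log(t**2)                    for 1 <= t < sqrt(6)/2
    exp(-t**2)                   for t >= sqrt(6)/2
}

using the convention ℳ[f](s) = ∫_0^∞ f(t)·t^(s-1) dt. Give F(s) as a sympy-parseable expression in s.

(sqrt(2)/2)**s*(2*2**(s/2)*s**2*(s + 4)*(s**2 + 4*s + 4)*uppergamma(s/2, 3/2) - 8*2**(s/2)*s**2*(s + 4) + 8*2**(s/2)*(s + 4)*(s**2 + 4*s + 4) + 3**(s/2)*s*(s + 4)*(-4*log(2) + 4*log(3))*(s**2 + 4*s + 4) - 8*3**(s/2)*(s + 4)*(s**2 + 4*s + 4) + s**3*(s + 4)*log(4) + 4*s**2*(s + 4)*log(2) + 4*s**2*(s + 4) + s**2*(s**2 + 4*s + 4))/(4*s**2*(s + 4)*(s**2 + 4*s + 4))
  Re(s) > -4

peel off the power substitution: t**2 on [0, 1/2); t*log(t) on [1/2, 1); log(t) on [1, 3/2); …
split f at sqrt(2)/2, 1, sqrt(6)/2: ℳ[f](s) collects 4 kernel integrals
∫ t**4·t^(s-1) over [0, sqrt(2)/2)
between sqrt(2)/2 and 1 the integrand is t**2*log(t**2)·t^(s-1)
for t in [1, sqrt(6)/2): the term is ∫ log(t**2)·t^(s-1)
between sqrt(6)/2 and ∞ the integrand is exp(-t**2)·t^(s-1)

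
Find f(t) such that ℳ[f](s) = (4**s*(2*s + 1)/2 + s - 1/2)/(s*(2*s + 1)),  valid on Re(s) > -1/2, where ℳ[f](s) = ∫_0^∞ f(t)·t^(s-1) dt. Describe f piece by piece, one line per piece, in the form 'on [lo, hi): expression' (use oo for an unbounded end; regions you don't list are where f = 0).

remove the power substitution first: t on [0, 1); 1/2 on [1, 2)
along the cuts 1, ℳ[f](s) splits into 2 integrals
∫ over [0, 1) of sqrt(t)·t^(s-1) joins the sum
∫ 1/2·t^(s-1) over [1, 4)

on [0, 1): sqrt(t)
on [1, 4): 1/2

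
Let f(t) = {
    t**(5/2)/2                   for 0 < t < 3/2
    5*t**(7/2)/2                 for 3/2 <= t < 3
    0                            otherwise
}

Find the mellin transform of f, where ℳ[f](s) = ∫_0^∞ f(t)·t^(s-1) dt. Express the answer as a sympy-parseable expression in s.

treat the 2 regions marked off by 3/2 separately and sum
between 0 and 3/2 the integrand is t**(5/2)/2·t^(s-1)
on [3/2, 3) integrate f = 5*t**(7/2)/2 against the kernel

(5*3**(s + 7/2)*(2*s + 5) + (3/2)**(s + 5/2)*(2*s + 7) - 5*(3/2)**(s + 7/2)*(2*s + 5))/((2*s + 5)*(2*s + 7))
  Re(s) > -5/2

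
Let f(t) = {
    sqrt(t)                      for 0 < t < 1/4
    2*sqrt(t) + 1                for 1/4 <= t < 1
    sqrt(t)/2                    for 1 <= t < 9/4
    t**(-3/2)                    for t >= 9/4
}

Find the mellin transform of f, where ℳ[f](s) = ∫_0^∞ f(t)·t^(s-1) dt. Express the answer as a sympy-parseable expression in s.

(270*2**(2*s)*s*(2*s - 3) + 54*2**(2*s)*(2*s - 3) + 81*3**(2*s)*s*(2*s - 3) - 32*9**s*s*(2*s + 1) - 162*s*(2*s - 3) - 108*s + 162)/(54*2**(2*s)*s*(2*s - 3)*(2*s + 1))
  -1/2 < Re(s) < 3/2

strip the power substitution: t on [0, 1/2); 2*t + 1 on [1/2, 1); t/2 on [1, 3/2); …
split f at 1/4, 1, 9/4: ℳ[f](s) collects 4 kernel integrals
for t in [0, 1/4): the term is ∫ sqrt(t)·t^(s-1)
for t in [1/4, 1): the term is ∫ (2*sqrt(t) + 1)·t^(s-1)
for t in [1, 9/4): the term is ∫ sqrt(t)/2·t^(s-1)
the [9/4, ∞) slice contributes ∫ t**(-3/2)·t^(s-1) dt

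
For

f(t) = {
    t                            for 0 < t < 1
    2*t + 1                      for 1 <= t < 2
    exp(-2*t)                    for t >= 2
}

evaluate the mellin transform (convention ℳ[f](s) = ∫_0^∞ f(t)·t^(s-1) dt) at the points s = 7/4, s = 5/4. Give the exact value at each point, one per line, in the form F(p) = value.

F(7/4) = -72/77 + 2**(1/4)*uppergamma(7/4, 4)/4 + 312*2**(3/4)/77
F(5/4) = -56/45 + 2**(3/4)*uppergamma(5/4, 4)/4 + 232*2**(1/4)/45

integrate the 3 segments split at 1, 2, then add the results
segment [0, 1) carries t; integrate it
between 1 and 2 the integrand is (2*t + 1)·t^(s-1)
∫ exp(-2*t)·t^(s-1) over [2, ∞)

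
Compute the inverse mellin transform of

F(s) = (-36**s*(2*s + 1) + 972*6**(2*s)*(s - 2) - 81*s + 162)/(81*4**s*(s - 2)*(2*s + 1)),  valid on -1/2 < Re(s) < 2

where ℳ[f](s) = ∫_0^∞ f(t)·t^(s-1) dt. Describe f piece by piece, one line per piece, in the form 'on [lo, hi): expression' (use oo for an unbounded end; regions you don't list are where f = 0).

on [0, 1/4): sqrt(t)
on [1/4, 9): 2*sqrt(t)
on [9, oo): t**(-2)

undo the power substitution: t on [0, 1/2); 2*t on [1/2, 3); t**(-4) on [3, ∞)
integrate the 3 segments split at 1/4, 9, then add the results
[0, 1/4) adds the kernel integral of sqrt(t)
∫ over [1/4, 9) of 2*sqrt(t)·t^(s-1) joins the sum
∫ t**(-2)·t^(s-1) over [9, ∞)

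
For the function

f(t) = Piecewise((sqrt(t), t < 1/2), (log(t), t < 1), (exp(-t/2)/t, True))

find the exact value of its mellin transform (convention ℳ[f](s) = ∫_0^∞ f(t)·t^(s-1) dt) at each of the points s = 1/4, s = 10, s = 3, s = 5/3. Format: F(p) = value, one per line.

F(1/4) = 2**(3/4)*(-96*2**(1/4) + 3*sqrt(2)*uppergamma(-3/4, 1/2) + 4*sqrt(2) + 24*log(2) + 96)/12
F(10) = -1023/102400 + sqrt(2)/21504 + log(2)/10240 + 34035938*exp(-1/2)
F(3) = -7/72 + sqrt(2)/56 + log(2)/24 + 6*exp(-1/2)
F(5/3) = 2**(1/3)*(-234*2**(2/3) + 75*sqrt(2) + 117 + 195*log(2) + 1300*2**(1/3)*uppergamma(2/3, 1/2))/1300

invert the shared t-power to get t**(3/2) on [0, 1/2); t*log(t) on [1/2, 1); exp(-t/2) on [1, ∞)
breakpoints 1/2, 1: one integral from each of the 3 segments
[0, 1/2) adds the kernel integral of sqrt(t)
on [1/2, 1) integrate f = log(t) against the kernel
piece [1, ∞): integrate exp(-t/2)/t against the kernel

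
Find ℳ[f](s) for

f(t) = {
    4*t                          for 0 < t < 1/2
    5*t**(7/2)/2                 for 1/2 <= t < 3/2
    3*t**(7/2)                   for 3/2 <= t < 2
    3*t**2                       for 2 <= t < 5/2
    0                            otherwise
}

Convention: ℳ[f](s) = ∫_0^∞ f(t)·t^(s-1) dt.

(-192*2**s*(s + 1)*(2*s + 7) - 5*2**(1/2 - s)*(s + 1)*(s + 2) + 768*2**(s + 1/2)*(s + 1)*(s + 2) - 54*(3/2)**(s + 1/2)*(s + 1)*(s + 2) + 300*(5/2)**s*(s + 1)*(2*s + 7) + 32*(s + 2)*(2*s + 7)/2**s)/(16*(s + 1)*(s + 2)*(2*s + 7))
  Re(s) > -1

slice at 1/2, 3/2, 2, transform all 4 pieces, and sum them
piece [0, 1/2): integrate 4*t against the kernel
segment [1/2, 3/2) carries 5*t**(7/2)/2; integrate it
segment 3/2 to 2 holds 3*t**(7/2); add its integral
the [2, 5/2) slice contributes ∫ 3*t**2·t^(s-1) dt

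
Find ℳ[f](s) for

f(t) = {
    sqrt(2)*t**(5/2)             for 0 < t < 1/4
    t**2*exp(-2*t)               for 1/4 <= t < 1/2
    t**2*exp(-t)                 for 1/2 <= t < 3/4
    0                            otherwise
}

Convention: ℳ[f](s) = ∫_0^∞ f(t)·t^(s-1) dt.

strip the shared t-power: sqrt(2)*sqrt(t) on [0, 1/4); exp(-2*t) on [1/4, 1/2); exp(-t) on [1/2, 3/4)
reversing the common scale on t: sqrt(t) on [0, 1/2); exp(-t) on [1/2, 1); exp(-t/2) on [1, 3/2)
slice at 1/4, 1/2, transform all 3 pieces, and sum them
for t in [0, 1/4): the term is ∫ sqrt(2)*t**(5/2)·t^(s-1)
[1/4, 1/2) adds the kernel integral of t**2*exp(-2*t)
∫ over [1/2, 3/4) of t**2*exp(-t)·t^(s-1) joins the sum

(16*2**(2*s)*(2*s + 5)*uppergamma(s + 2, 1/2) - 16*2**(2*s)*(2*s + 5)*uppergamma(s + 2, 3/4) + 4*2**s*(2*s + 5)*uppergamma(s + 2, 1/2) - 4*2**s*(2*s + 5)*uppergamma(s + 2, 1) + sqrt(2))/(16*2**(2*s)*(2*s + 5))
  Re(s) > -5/2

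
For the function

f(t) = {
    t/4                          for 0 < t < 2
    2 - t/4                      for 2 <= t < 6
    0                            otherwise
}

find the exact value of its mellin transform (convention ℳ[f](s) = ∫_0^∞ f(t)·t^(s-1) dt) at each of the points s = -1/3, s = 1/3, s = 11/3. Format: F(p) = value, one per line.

strip the power substitution: t**2/4 on [0, sqrt(2)); 2 - t**2/4 on [sqrt(2), sqrt(6))
peel off the common scale on t: t**2 on [0, sqrt(2)/2); 2 - t**2 on [sqrt(2)/2, sqrt(6)/2)
strip the power substitution: t on [0, 1/2); 2 - t on [1/2, 3/2)
decompose at 2; ℳ[f](s) sums the 2 pieces' integrals
segment 0 to 2 holds t/4; add its integral
[2, 6) adds the kernel integral of (2 - t/4)

F(-1/3) = 2**(2/3)*(30 - 11*3**(2/3))/8
F(1/3) = -21*2**(1/3)/4 + 39*6**(1/3)/8
F(11/3) = -204*2**(2/3)/77 + 3726*6**(2/3)/77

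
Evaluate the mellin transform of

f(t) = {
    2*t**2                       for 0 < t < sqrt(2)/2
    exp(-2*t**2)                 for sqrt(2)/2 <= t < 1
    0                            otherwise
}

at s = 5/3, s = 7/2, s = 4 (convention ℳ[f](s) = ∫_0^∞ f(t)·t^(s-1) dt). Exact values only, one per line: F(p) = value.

back out the power substitution: 2*t on [0, 1/2); exp(-2*t) on [1/2, 1)
invert the common scale on t to get t on [0, 1); exp(-t) on [1, 2)
integrate the 2 segments split at sqrt(2)/2, then add the results
for t in [0, sqrt(2)/2): the term is ∫ 2*t**2·t^(s-1)
on [sqrt(2)/2, 1) integrate f = exp(-2*t**2) against the kernel

F(5/3) = 2**(1/6)*(-11*uppergamma(5/6, 2) + 11*uppergamma(5/6, 1) + 6)/44
F(7/2) = 2**(1/4)*(-11*uppergamma(7/4, 2) + 4 + 11*uppergamma(7/4, 1))/88
F(4) = (-9 + exp(2) + 6*E)*exp(-2)/24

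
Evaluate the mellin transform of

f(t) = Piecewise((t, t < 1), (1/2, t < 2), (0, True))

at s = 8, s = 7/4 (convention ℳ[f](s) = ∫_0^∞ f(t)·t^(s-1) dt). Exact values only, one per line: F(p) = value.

decompose at 1; ℳ[f](s) sums the 2 pieces' integrals
on [0, 1) integrate f = t against the kernel
∫ over [1, 2) of 1/2·t^(s-1) joins the sum

F(8) = 2311/144
F(7/4) = 6/77 + 4*2**(3/4)/7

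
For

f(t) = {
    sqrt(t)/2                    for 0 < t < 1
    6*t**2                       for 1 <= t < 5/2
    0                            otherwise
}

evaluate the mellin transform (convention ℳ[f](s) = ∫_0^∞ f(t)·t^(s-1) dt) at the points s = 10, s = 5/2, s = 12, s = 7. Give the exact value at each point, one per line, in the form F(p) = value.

slice at 1, transform all 2 pieces, and sum them
on [0, 1) integrate f = sqrt(t)/2 against the kernel
the [1, 5/2) slice contributes ∫ 6*t**2·t^(s-1) dt

F(10) = 5126875301/172032
F(5/2) = -7/6 + 625*sqrt(10)/24
F(12) = 65394651109/409600
F(7) = 9763321/3840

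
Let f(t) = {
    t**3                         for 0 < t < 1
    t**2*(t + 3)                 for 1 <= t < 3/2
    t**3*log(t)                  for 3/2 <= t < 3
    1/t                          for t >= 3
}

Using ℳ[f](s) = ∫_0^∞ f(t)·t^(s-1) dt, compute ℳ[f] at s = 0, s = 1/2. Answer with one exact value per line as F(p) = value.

strip the shared t-power: t on [0, 1); t + 3 on [1, 3/2); t*log(t) on [3/2, 3); …
summing 4 kernel integrals split by 1, 3/2, 3 yields ℳ[f](s)
on [0, 1): add ∫ t**3·t^(s-1) dt
segment 1 to 3/2 holds t**2*(t + 3); add its integral
the [3/2, 3) slice contributes ∫ t**3*log(t)·t^(s-1) dt
between 3 and ∞ the integrand is 1/t·t^(s-1)

F(0) = 17/24 + 9*log(2)/8 + 63*log(3)/8
F(1/2) = -226*sqrt(3)/147 - 27*sqrt(6)*log(3)/56 - 6/5 + 27*sqrt(6)*log(2)/56 + 3861*sqrt(6)/1960 + 54*sqrt(3)*log(3)/7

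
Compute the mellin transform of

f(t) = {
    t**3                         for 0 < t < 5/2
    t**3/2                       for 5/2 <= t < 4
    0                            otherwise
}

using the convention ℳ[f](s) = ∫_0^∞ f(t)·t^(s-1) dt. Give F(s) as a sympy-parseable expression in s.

(4**(s + 3) + (5/2)**(s + 3))/(2*(s + 3))
  Re(s) > -3

along the cuts 5/2, ℳ[f](s) splits into 2 integrals
∫ t**3·t^(s-1) over [0, 5/2)
between 5/2 and 4 the integrand is t**3/2·t^(s-1)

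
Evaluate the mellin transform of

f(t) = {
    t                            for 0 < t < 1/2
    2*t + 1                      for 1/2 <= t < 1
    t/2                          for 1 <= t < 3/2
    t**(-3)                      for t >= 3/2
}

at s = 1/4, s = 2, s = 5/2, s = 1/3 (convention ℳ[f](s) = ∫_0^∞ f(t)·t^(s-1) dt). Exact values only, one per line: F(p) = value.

integrate the 4 segments split at 1/2, 1, 3/2, then add the results
on [0, 1/2): add ∫ t·t^(s-1) dt
∫ (2*t + 1)·t^(s-1) over [1/2, 1)
on [1, 3/2) integrate f = t/2 against the kernel
the [3/2, ∞) slice contributes ∫ t**(-3)·t^(s-1) dt

F(1/4) = 2**(3/4)*(-6534 + 1051*3**(1/4) + 7722*2**(1/4))/2970
F(2) = 33/16
F(5/2) = -19*sqrt(2)/280 + 29/35 + 305*sqrt(6)/336
F(1/3) = 2**(2/3)*(-486 + 97*3**(1/3) + 594*2**(1/3))/288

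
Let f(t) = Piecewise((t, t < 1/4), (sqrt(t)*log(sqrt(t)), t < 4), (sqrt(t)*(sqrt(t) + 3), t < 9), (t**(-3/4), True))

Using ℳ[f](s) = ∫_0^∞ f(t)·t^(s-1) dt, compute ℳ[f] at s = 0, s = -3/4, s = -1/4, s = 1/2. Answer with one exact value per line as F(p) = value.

peel off the shared t-power: sqrt(t) on [0, 1/4); log(sqrt(t)) on [1/4, 4); sqrt(t) + 3 on [4, 9); …
peel off the power substitution: t on [0, 1/2); log(t) on [1/2, 2); t + 3 on [2, 3); …
split f at 1/4, 4, 9: ℳ[f](s) collects 4 kernel integrals
on [0, 1/4): add ∫ t·t^(s-1) dt
between 1/4 and 4 the integrand is sqrt(t)*log(sqrt(t))·t^(s-1)
∫ over [4, 9) of sqrt(t)*(sqrt(t) + 3)·t^(s-1) joins the sum
∫ t**(-3/4)·t^(s-1) over [9, ∞)

F(0) = 4*sqrt(3)/27 + 5*log(2) + 33/4
F(-3/4) = sqrt(2)*(-486*log(2) + sqrt(2) + 648)/81
F(-1/4) = sqrt(2)*(-330 + sqrt(2) + 108*log(2) + 144*sqrt(6))/18
F(1/2) = 4*sqrt(3)/3 + 17*log(2)/4 + 207/8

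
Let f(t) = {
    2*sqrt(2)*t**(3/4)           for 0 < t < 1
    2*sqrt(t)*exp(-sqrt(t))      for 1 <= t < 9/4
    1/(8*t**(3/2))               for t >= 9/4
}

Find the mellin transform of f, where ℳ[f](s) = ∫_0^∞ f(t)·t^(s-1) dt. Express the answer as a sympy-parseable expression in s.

2*(2*2**(2*s)*(2*s - 3)*(4*s + 3)*uppergamma(2*s + 1, 1) - 2*2**(2*s)*(2*s - 3)*(4*s + 3)*uppergamma(2*s + 1, 3/2) + 4*2**(2*s + 1/2)*(2*s - 3) - 9**s*(4*s + 3)/27)/(2**(2*s)*(2*s - 3)*(4*s + 3))
  -3/4 < Re(s) < 3/2

peel off the power substitution: 2*sqrt(2)*t**(3/2) on [0, 1); 2*t*exp(-t) on [1, 3/2); 1/(8*t**3) on [3/2, ∞)
back out the common scale on t: t**(3/2) on [0, 2); t*exp(-t/2) on [2, 3); t**(-3) on [3, ∞)
back out the shared t-power: sqrt(t) on [0, 2); exp(-t/2) on [2, 3); t**(-4) on [3, ∞)
split f at 1, 9/4: ℳ[f](s) collects 3 kernel integrals
∫ over [0, 1) of 2*sqrt(2)*t**(3/4)·t^(s-1) joins the sum
∫ over [1, 9/4) of 2*sqrt(t)*exp(-sqrt(t))·t^(s-1) joins the sum
[9/4, ∞) adds the kernel integral of 1/(8*t**(3/2))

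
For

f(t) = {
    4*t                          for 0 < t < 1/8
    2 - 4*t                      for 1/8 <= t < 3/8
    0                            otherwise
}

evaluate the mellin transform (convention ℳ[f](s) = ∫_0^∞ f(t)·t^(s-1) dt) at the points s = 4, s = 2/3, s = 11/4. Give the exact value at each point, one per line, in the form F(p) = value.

F(4) = 159/40960
F(2/3) = -3/5 + 21*3**(2/3)/40
F(11/4) = 2**(3/4)*(-38 + 243*3**(3/4))/42240

back out the common scale on t: 2*t on [0, 1/4); 2 - 2*t on [1/4, 3/4)
back out the common scale on t: t on [0, 1/2); 2 - t on [1/2, 3/2)
integrate the 2 segments split at 1/8, then add the results
the [0, 1/8) slice contributes ∫ 4*t·t^(s-1) dt
the [1/8, 3/8) slice contributes ∫ (2 - 4*t)·t^(s-1) dt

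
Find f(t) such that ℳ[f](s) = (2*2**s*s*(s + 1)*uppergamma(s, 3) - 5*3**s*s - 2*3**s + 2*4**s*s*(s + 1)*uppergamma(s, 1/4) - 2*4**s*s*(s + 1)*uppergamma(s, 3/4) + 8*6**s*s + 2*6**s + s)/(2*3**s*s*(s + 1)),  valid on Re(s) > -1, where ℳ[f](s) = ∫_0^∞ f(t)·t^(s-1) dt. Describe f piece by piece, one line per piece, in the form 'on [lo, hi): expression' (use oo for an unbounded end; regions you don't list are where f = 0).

reversing the common scale on t: t on [0, 1/2); exp(-t/2) on [1/2, 3/2); t + 1 on [3/2, 3); …
the 4 pieces separated at 1/3, 1, 2 each add one integral
∫ 3*t/2·t^(s-1) over [0, 1/3)
[1/3, 1) adds the kernel integral of exp(-3*t/4)
on [1, 2) integrate f = (3*t/2 + 1) against the kernel
∫ exp(-3*t/2)·t^(s-1) over [2, ∞)

on [0, 1/3): 3*t/2
on [1/3, 1): exp(-3*t/4)
on [1, 2): 3*t/2 + 1
on [2, oo): exp(-3*t/2)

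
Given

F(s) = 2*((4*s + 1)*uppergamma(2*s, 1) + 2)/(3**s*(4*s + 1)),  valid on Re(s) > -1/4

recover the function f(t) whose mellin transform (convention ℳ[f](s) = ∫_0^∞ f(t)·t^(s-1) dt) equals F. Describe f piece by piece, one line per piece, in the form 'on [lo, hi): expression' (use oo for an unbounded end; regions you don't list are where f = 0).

on [0, 1/3): 3**(1/4)*t**(1/4)
on [1/3, oo): exp(-sqrt(3)*sqrt(t))

undo the common scale on t: 2**(1/4)*t**(1/4) on [0, 1/2); exp(-sqrt(2)*sqrt(t)) on [1/2, ∞)
strip the common scale on t: t**(1/4) on [0, 1); exp(-sqrt(t)) on [1, ∞)
the power substitution comes off first: sqrt(t) on [0, 1); exp(-t) on [1, ∞)
decompose at 1/3; ℳ[f](s) sums the 2 pieces' integrals
segment 0 to 1/3 holds 3**(1/4)*t**(1/4); add its integral
∫ exp(-sqrt(3)*sqrt(t))·t^(s-1) over [1/3, ∞)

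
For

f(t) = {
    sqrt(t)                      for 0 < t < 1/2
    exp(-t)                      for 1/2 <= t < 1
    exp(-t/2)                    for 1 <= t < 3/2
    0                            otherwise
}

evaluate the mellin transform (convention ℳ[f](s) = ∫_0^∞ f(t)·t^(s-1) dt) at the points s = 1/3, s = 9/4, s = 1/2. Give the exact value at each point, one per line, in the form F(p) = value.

decompose at 1/2, 1; ℳ[f](s) sums the 3 pieces' integrals
on [0, 1/2) integrate f = sqrt(t) against the kernel
on [1/2, 1) integrate f = exp(-t) against the kernel
segment [1, 3/2) carries exp(-t/2); integrate it

F(1/3) = -2**(1/3)*uppergamma(1/3, 3/4) - uppergamma(1/3, 1) + uppergamma(1/3, 1/2) + 3*2**(1/6)/5 + 2**(1/3)*uppergamma(1/3, 1/2)
F(9/4) = -4*2**(1/4)*uppergamma(9/4, 3/4) - uppergamma(9/4, 1) + 2**(1/4)/22 + uppergamma(9/4, 1/2) + 4*2**(1/4)*uppergamma(9/4, 1/2)
F(1/2) = -sqrt(2)*sqrt(pi)*erfc(sqrt(3)/2) - sqrt(pi)*erfc(1) + 1/2 + sqrt(pi)*erfc(sqrt(2)/2) + sqrt(2)*sqrt(pi)*erfc(sqrt(2)/2)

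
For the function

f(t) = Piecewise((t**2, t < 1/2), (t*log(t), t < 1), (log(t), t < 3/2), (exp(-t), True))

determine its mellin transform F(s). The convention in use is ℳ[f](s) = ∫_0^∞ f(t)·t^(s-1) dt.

split f at 1/2, 1, 3/2: ℳ[f](s) collects 4 kernel integrals
segment [0, 1/2) carries t**2; integrate it
∫ over [1/2, 1) of t*log(t)·t^(s-1) joins the sum
∫ log(t)·t^(s-1) over [1, 3/2)
between 3/2 and ∞ the integrand is exp(-t)·t^(s-1)

(4*2**s*s**2*(s + 2)*(s**2 + 2*s + 1)*uppergamma(s, 3/2) - 4*2**s*s**2*(s + 2) + 4*2**s*(s + 2)*(s**2 + 2*s + 1) + 3**s*s*(s + 2)*(-4*log(2) + 4*log(3))*(s**2 + 2*s + 1) - 4*3**s*(s + 2)*(s**2 + 2*s + 1) + s**3*(s + 2)*log(4) + s**2*(s + 2)*log(4) + 2*s**2*(s + 2) + s**2*(s**2 + 2*s + 1))/(4*2**s*s**2*(s + 2)*(s**2 + 2*s + 1))
  Re(s) > -2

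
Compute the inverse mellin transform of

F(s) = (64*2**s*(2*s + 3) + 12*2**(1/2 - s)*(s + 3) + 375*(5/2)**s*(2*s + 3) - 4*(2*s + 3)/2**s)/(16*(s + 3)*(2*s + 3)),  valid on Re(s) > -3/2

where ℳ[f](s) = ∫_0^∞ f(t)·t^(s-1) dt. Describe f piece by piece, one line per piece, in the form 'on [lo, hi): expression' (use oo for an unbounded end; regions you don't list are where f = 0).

on [0, 1/2): 3*t**(3/2)/2
on [1/2, 2): 2*t**3
on [2, 5/2): 3*t**3/2

f breaks at 1/2, 2 into 3 integrals to sum
segment 0 to 1/2 holds 3*t**(3/2)/2; add its integral
on [1/2, 2) integrate f = 2*t**3 against the kernel
segment 2 to 5/2 holds 3*t**3/2; add its integral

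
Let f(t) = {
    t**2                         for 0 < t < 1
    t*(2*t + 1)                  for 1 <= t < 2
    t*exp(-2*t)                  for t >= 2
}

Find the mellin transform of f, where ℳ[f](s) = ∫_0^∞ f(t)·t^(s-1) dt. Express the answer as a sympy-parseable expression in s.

back out the shared t-power: t on [0, 1); 2*t + 1 on [1, 2); exp(-2*t) on [2, ∞)
split f at 1, 2: ℳ[f](s) collects 3 kernel integrals
[0, 1) adds the kernel integral of t**2
the [1, 2) slice contributes ∫ t*(2*t + 1)·t^(s-1) dt
on [2, ∞): add ∫ t*exp(-2*t)·t^(s-1) dt

(20*2**(2*s)*(s + 1) + 4*2**(2*s) - 4*2**s*(s + 1) - 2*2**s + (s + 1)*(s + 2)*uppergamma(s + 1, 4))/(2*2**s*(s + 1)*(s + 2))
  Re(s) > -2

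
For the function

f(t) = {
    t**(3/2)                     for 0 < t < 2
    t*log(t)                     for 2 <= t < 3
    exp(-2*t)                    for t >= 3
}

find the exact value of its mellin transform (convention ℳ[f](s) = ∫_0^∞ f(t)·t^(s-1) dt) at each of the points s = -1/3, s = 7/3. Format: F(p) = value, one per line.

linearity at 2, 3 turns ℳ[f](s) into 3 summed integrals
segment 0 to 2 holds t**(3/2); add its integral
segment 2 to 3 holds t*log(t); add its integral
the [3, ∞) slice contributes ∫ exp(-2*t)·t^(s-1) dt

F(-1/3) = -9*3**(2/3)/4 + 2**(1/3)*uppergamma(-1/3, 6) + log(3**(3*3**(2/3)/2)/2**(3*2**(2/3)/2)) + 12*2**(1/6)/7 + 9*2**(2/3)/4
F(7/3) = -243*3**(1/3)/100 - 12*2**(1/3)*log(2)/5 + 2**(2/3)*uppergamma(7/3, 6)/8 + 18*2**(1/3)/25 + 48*2**(5/6)/23 + 81*3**(1/3)*log(3)/10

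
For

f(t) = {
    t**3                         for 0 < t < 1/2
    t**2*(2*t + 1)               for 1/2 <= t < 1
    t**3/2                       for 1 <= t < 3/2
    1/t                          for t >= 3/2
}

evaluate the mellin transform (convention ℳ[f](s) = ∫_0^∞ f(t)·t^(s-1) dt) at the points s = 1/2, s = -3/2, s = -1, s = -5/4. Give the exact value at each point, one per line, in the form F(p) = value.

F(1/2) = -19*sqrt(2)/280 + 29/35 + 305*sqrt(6)/336
F(-3/2) = -7*sqrt(2)/6 + 167*sqrt(6)/540 + 3
F(-1) = 275/144
F(-5/4) = 2**(1/4)*(-2754 + 953*3**(3/4) + 3726*2**(3/4))/3402

reversing the shared t-power: t on [0, 1/2); 2*t + 1 on [1/2, 1); t/2 on [1, 3/2); …
treat the 4 regions marked off by 1/2, 1, 3/2 separately and sum
segment 0 to 1/2 holds t**3; add its integral
between 1/2 and 1 the integrand is t**2*(2*t + 1)·t^(s-1)
on [1, 3/2): add ∫ t**3/2·t^(s-1) dt
[3/2, ∞) adds the kernel integral of 1/t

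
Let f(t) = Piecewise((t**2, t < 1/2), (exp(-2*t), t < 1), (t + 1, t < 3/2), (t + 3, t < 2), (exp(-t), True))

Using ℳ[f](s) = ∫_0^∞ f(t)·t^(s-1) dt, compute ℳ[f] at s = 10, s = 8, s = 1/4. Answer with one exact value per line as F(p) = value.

linearity at 1/2, 1, 3/2, 2 turns ℳ[f](s) into 5 summed integrals
between 0 and 1/2 the integrand is t**2·t^(s-1)
over [1/2, 1), the kernel integral of exp(-2*t) enters the sum
[1, 3/2) adds the kernel integral of (t + 1)
on [3/2, 2): add ∫ (t + 3)·t^(s-1) dt
on [2, ∞): add ∫ exp(-t)·t^(s-1) dt

F(10) = (2604122400*E + 1302094759*exp(2) + 7241213675520)*exp(-2)/2703360
F(8) = (4932000*E + 13477999*exp(2) + 3414960000)*exp(-2)/92160
F(1/4) = 2**(3/4)*(-360*3**(1/4) - 216*2**(1/4) - 45*uppergamma(1/4, 2) + 45*2**(1/4)*uppergamma(1/4, 2) + 5 + 45*uppergamma(1/4, 1) + 612*sqrt(2))/90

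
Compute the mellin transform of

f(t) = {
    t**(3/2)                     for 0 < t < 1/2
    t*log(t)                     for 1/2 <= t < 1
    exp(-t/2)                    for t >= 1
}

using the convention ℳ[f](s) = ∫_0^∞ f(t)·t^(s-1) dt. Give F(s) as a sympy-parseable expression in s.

(2*2**(2*s)*(2*s + 3)*(s**2 + 2*s + 1)*uppergamma(s, 1/2) - 2*2**s*(2*s + 3) + s*(2*s + 3)*log(2) + 2*s + (2*s + 3)*log(2) + sqrt(2)*(s**2 + 2*s + 1) + 3)/(2*2**s*(2*s + 3)*(s**2 + 2*s + 1))
  Re(s) > -3/2

split f at 1/2, 1: ℳ[f](s) collects 3 kernel integrals
[0, 1/2) adds the kernel integral of t**(3/2)
between 1/2 and 1 the integrand is t*log(t)·t^(s-1)
[1, ∞) adds the kernel integral of exp(-t/2)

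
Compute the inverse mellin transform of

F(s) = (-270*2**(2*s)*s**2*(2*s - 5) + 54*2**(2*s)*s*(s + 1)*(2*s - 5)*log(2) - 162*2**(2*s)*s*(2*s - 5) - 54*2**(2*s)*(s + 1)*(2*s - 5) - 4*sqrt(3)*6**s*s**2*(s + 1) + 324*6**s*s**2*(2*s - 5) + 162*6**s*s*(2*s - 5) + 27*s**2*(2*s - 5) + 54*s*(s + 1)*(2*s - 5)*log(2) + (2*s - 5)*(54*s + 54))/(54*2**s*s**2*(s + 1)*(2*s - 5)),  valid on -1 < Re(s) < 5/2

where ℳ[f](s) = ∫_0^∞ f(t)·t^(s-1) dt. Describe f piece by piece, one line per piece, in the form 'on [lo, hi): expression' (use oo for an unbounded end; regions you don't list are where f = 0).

on [0, 1/2): t
on [1/2, 2): log(t)
on [2, 3): t + 3
on [3, oo): t**(-5/2)

along the cuts 1/2, 2, 3, ℳ[f](s) splits into 4 integrals
between 0 and 1/2 the integrand is t·t^(s-1)
piece [1/2, 2): integrate log(t) against the kernel
on [2, 3) integrate f = (t + 3) against the kernel
segment [3, ∞) carries t**(-5/2); integrate it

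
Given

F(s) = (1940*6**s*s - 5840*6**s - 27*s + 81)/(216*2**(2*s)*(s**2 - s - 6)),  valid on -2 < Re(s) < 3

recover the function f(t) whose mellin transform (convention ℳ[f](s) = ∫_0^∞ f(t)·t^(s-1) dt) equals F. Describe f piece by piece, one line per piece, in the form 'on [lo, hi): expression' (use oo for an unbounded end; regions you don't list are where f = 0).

strip the shared t-power: 2*t**(3/2) on [0, 1/4); 4*t**(3/2) on [1/4, 3/2); 1/(16*t**(7/2)) on [3/2, ∞)
reversing the shared t-power: 2*t on [0, 1/4); 4*t on [1/4, 3/2); 1/(16*t**4) on [3/2, ∞)
invert the common scale on t to get t on [0, 1/2); 2*t on [1/2, 3); t**(-4) on [3, ∞)
integrate the 3 segments split at 1/4, 3/2, then add the results
∫ 2*t**2·t^(s-1) over [0, 1/4)
for t in [1/4, 3/2): the term is ∫ 4*t**2·t^(s-1)
segment [3/2, ∞) carries 1/(16*t**3); integrate it

on [0, 1/4): 2*t**2
on [1/4, 3/2): 4*t**2
on [3/2, oo): 1/(16*t**3)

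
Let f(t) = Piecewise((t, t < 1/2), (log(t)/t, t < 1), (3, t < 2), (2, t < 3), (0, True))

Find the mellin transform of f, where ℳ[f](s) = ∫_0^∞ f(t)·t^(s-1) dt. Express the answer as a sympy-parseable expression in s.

(2*2**(2*s)*(s + 1)*(s**2 - 2*s + 1) - 2*2**s*s*(s + 1) - 6*2**s*(s + 1)*(s**2 - 2*s + 1) + 4*6**s*(s + 1)*(s**2 - 2*s + 1) + 4*s**2*(s + 1)*log(2) - 4*s*(s + 1)*log(2) + 4*s*(s + 1) + s*(s**2 - 2*s + 1))/(2*2**s*s*(s + 1)*(s**2 - 2*s + 1))
  Re(s) > -1

summing 4 kernel integrals split by 1/2, 1, 2 yields ℳ[f](s)
the [0, 1/2) slice contributes ∫ t·t^(s-1) dt
piece [1/2, 1): integrate log(t)/t against the kernel
between 1 and 2 the integrand is 3·t^(s-1)
segment [2, 3) carries 2; integrate it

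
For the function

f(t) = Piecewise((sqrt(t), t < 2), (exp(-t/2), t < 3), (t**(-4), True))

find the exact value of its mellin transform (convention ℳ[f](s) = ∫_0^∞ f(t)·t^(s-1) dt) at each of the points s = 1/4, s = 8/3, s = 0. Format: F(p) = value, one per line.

f breaks at 2, 3 into 3 integrals to sum
segment 0 to 2 holds sqrt(t); add its integral
over [2, 3), the kernel integral of exp(-t/2) enters the sum
on [3, ∞): add ∫ t**(-4)·t^(s-1) dt

F(1/4) = -2**(1/4)*uppergamma(1/4, 3/2) + 4*3**(1/4)/1215 + 2**(1/4)*uppergamma(1/4, 1) + 4*2**(3/4)/3
F(8/3) = -4*2**(2/3)*uppergamma(8/3, 3/2) + 3**(2/3)/12 + 48*2**(1/6)/19 + 4*2**(2/3)*uppergamma(8/3, 1)
F(0) = Ei(-3/2) + 1/324 - Ei(-1) + 2*sqrt(2)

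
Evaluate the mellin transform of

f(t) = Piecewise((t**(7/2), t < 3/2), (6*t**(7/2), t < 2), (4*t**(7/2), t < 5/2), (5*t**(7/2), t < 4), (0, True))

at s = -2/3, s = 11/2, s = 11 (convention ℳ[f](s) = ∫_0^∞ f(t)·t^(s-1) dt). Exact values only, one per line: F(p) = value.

F(-2/3) = -135*2**(1/6)*3**(5/6)/68 - 75*2**(1/6)*5**(5/6)/68 + 48*2**(5/6)/17 + 960*2**(2/3)/17
F(11/2) = 167390347/1152
F(11) = -6103515625*sqrt(10)/475136 - 23914845*sqrt(6)/475136 + 65536*sqrt(2)/29 + 5368709120/29

split f at 3/2, 2, 5/2: ℳ[f](s) collects 4 kernel integrals
for t in [0, 3/2): the term is ∫ t**(7/2)·t^(s-1)
∫ 6*t**(7/2)·t^(s-1) over [3/2, 2)
on [2, 5/2): add ∫ 4*t**(7/2)·t^(s-1) dt
on [5/2, 4): add ∫ 5*t**(7/2)·t^(s-1) dt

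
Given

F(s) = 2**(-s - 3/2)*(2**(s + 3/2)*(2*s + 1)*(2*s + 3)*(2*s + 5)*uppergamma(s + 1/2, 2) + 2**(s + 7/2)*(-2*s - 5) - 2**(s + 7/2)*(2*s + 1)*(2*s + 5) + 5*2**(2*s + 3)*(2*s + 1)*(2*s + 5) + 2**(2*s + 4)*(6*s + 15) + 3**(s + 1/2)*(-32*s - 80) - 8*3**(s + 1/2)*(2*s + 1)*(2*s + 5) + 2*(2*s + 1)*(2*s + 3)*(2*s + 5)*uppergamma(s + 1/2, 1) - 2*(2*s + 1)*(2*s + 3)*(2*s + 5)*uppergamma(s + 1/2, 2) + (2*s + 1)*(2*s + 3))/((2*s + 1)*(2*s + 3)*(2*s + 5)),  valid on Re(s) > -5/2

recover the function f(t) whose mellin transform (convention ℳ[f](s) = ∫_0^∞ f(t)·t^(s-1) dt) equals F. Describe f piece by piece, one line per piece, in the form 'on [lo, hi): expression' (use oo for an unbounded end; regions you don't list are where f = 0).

on [0, 1/2): t**(5/2)
on [1/2, 1): sqrt(t)*exp(-2*t)
on [1, 3/2): sqrt(t)*(t + 1)
on [3/2, 2): sqrt(t)*(t + 3)
on [2, oo): sqrt(t)*exp(-t)

peel off the shared t-power: t**2 on [0, 1/2); exp(-2*t) on [1/2, 1); t + 1 on [1, 3/2); …
summing 5 kernel integrals split by 1/2, 1, 3/2, 2 yields ℳ[f](s)
the [0, 1/2) slice contributes ∫ t**(5/2)·t^(s-1) dt
segment [1/2, 1) carries sqrt(t)*exp(-2*t); integrate it
segment 1 to 3/2 holds sqrt(t)*(t + 1); add its integral
over [3/2, 2), the kernel integral of sqrt(t)*(t + 3) enters the sum
segment 2 to ∞ holds sqrt(t)*exp(-t); add its integral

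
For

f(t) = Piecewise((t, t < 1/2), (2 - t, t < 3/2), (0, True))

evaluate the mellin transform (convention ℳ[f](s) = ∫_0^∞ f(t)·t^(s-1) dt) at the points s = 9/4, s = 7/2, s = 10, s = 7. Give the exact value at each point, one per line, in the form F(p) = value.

F(9/4) = 2**(3/4)*(-34 + 225*3**(1/4))/468
F(7/2) = sqrt(2)*(-22 + 405*sqrt(3))/1008
F(10) = 413331/112640
F(7) = 24039/14336

treat the 2 regions marked off by 1/2 separately and sum
on [0, 1/2): add ∫ t·t^(s-1) dt
between 1/2 and 3/2 the integrand is (2 - t)·t^(s-1)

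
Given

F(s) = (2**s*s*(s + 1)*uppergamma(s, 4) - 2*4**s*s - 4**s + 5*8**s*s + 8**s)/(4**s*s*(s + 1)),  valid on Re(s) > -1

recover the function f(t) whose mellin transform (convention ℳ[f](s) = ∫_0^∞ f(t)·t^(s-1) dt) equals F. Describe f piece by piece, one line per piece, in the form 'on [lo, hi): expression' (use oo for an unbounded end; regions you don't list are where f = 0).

on [0, 1): t
on [1, 2): 2*t + 1
on [2, oo): exp(-2*t)

linearity at 1, 2 turns ℳ[f](s) into 3 summed integrals
∫ over [0, 1) of t·t^(s-1) joins the sum
segment [1, 2) carries (2*t + 1); integrate it
for t in [2, ∞): the term is ∫ exp(-2*t)·t^(s-1)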